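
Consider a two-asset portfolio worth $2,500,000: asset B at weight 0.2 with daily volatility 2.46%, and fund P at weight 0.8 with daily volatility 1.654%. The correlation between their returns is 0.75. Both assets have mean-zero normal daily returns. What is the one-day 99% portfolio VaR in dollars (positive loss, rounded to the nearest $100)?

$100,200

σ_p² = 0.2²·2.46² + 0.8²·1.654² + 2·0.75·0.2·0.8·2.46·1.654 = 2.9694 (%²).
σ_p = √2.9694 = 1.723%.
At 99%, z = 2.326.
VaR = 2.326 × 1.723% = 4.008%; on $2,500,000 that is $100,200.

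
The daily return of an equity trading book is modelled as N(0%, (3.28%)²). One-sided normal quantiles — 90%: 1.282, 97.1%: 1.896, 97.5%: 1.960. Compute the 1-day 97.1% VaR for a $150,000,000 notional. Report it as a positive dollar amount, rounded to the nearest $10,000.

VaR = z·σ = 1.896 × 3.28% = 6.219%.
On $150,000,000: 0.06219 × $150,000,000 = $9,328,500.

$9,330,000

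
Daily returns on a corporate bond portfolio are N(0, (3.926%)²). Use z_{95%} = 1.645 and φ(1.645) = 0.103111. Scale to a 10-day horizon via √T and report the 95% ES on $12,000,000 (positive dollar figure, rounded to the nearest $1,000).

σ_{10d} = 3.926% × √10 = 12.415%.
ES multiplier = φ(z)/(1−α) = 0.103111/0.05 = 2.062.
ES = 12.415% × 2.062 = 25.600%; on $12,000,000: $3,072,000.

$3,072,000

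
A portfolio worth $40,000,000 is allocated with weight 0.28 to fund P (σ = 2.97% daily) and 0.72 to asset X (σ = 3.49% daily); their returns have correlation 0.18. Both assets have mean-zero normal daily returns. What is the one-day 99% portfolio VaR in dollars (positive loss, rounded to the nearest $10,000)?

$2,590,000

σ_p² = 0.28²·2.97² + 0.72²·3.49² + 2·0.18·0.28·0.72·2.97·3.49 = 7.7580 (%²).
σ_p = √7.7580 = 2.785%.
At 99%, z = 2.326.
VaR = 2.326 × 2.785% = 6.478%; on $40,000,000 that is $2,591,200.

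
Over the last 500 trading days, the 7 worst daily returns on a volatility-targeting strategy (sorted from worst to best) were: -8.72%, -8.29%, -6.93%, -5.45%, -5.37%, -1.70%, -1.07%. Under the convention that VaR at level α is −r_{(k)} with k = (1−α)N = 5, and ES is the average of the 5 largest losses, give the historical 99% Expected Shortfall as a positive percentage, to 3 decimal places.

The 5 worst returns sum to -34.76%.
ES = −(-34.76%) / 5 = 6.952%.

6.952%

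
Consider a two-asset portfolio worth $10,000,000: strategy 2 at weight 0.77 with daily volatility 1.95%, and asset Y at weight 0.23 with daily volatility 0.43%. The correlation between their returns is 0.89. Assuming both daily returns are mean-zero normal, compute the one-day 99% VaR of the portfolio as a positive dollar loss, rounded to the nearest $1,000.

σ_p² = 0.77²·1.95² + 0.23²·0.43² + 2·0.89·0.77·0.23·1.95·0.43 = 2.5286 (%²).
σ_p = √2.5286 = 1.590%.
At 99%, z = 2.326.
VaR = 2.326 × 1.590% = 3.698%; on $10,000,000 that is $369,800.

$370,000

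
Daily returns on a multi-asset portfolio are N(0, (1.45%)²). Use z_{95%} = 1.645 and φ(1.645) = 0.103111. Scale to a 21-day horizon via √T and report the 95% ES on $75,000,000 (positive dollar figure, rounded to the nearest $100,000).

σ_{21d} = 1.45% × √21 = 6.645%.
ES multiplier = φ(z)/(1−α) = 0.103111/0.05 = 2.062.
ES = 6.645% × 2.062 = 13.702%; on $75,000,000: $10,276,500.

$10,300,000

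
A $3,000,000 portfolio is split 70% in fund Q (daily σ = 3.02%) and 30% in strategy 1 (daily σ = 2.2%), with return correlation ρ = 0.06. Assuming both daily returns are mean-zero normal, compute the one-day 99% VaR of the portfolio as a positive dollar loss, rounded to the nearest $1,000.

$157,000

σ_p² = 0.7²·3.02² + 0.3²·2.2² + 2·0.06·0.7·0.3·3.02·2.2 = 5.0720 (%²).
σ_p = √5.0720 = 2.252%.
At 99%, z = 2.326.
VaR = 2.326 × 2.252% = 5.238%; on $3,000,000 that is $157,140.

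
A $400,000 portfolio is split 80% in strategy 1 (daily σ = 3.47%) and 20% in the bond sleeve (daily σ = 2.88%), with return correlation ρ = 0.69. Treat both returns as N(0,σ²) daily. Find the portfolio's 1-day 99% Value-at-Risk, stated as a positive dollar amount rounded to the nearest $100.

$29,800

σ_p² = 0.8²·3.47² + 0.2²·2.88² + 2·0.69·0.8·0.2·3.47·2.88 = 10.2445 (%²).
σ_p = √10.2445 = 3.201%.
At 99%, z = 2.326.
VaR = 2.326 × 3.201% = 7.446%; on $400,000 that is $29,784.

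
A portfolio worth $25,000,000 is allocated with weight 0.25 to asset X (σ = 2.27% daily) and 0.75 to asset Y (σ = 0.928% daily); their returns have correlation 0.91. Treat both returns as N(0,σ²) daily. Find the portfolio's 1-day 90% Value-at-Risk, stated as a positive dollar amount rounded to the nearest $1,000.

σ_p² = 0.25²·2.27² + 0.75²·0.928² + 2·0.91·0.25·0.75·2.27·0.928 = 1.5253 (%²).
σ_p = √1.5253 = 1.235%.
At 90%, z = 1.282.
VaR = 1.282 × 1.235% = 1.583%; on $25,000,000 that is $395,750.

$396,000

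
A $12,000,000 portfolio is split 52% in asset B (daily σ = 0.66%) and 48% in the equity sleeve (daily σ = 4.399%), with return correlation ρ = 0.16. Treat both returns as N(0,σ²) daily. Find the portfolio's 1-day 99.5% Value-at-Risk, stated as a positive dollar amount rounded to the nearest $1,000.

σ_p² = 0.52²·0.66² + 0.48²·4.399² + 2·0.16·0.52·0.48·0.66·4.399 = 4.8082 (%²).
σ_p = √4.8082 = 2.193%.
At 99.5%, z = 2.576.
VaR = 2.576 × 2.193% = 5.649%; on $12,000,000 that is $677,880.

$678,000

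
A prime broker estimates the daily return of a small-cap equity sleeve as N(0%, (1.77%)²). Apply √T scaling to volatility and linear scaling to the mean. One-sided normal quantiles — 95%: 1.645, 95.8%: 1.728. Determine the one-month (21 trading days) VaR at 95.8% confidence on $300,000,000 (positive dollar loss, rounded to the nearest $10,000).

$42,050,000

σ_{21d} = 1.77% × √21 = 8.111%.
VaR = 1.728 × 8.111% = 14.016%.
On $300,000,000: 0.14016 × $300,000,000 = $42,048,000.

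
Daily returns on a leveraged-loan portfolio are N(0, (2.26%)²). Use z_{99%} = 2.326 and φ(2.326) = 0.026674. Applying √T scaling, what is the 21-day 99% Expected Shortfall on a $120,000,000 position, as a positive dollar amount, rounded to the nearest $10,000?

$33,150,000

σ_{21d} = 2.26% × √21 = 10.357%.
ES multiplier = φ(z)/(1−α) = 0.026674/0.01 = 2.667.
ES = 10.357% × 2.667 = 27.622%; on $120,000,000: $33,146,400.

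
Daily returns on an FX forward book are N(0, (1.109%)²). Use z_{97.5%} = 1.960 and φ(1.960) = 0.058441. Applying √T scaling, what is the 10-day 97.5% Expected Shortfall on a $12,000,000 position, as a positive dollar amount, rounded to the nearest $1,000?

$984,000

σ_{10d} = 1.109% × √10 = 3.507%.
ES multiplier = φ(z)/(1−α) = 0.058441/0.025 = 2.338.
ES = 3.507% × 2.338 = 8.199%; on $12,000,000: $983,880.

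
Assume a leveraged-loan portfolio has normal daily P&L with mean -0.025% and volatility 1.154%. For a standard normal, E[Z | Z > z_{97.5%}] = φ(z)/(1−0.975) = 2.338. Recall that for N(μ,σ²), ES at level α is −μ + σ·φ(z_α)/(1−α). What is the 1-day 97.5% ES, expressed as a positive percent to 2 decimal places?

2.72%

ES = −(-0.025%) + 1.154% × 2.338 = 2.723%.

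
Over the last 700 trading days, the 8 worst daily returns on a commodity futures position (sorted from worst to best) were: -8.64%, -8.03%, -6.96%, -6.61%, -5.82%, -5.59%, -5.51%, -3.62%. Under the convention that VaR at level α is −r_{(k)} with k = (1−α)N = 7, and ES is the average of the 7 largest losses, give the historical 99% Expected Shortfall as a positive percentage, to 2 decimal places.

6.74%

The 7 worst returns sum to -47.16%.
ES = −(-47.16%) / 7 = 6.7371…% ≈ 6.74%.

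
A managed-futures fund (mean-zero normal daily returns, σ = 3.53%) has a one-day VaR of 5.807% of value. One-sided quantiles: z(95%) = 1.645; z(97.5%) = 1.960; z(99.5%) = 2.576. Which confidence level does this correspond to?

Implied z = VaR/σ = 5.807 / 3.53 = 1.645.
This matches z(95%) = 1.645.

95%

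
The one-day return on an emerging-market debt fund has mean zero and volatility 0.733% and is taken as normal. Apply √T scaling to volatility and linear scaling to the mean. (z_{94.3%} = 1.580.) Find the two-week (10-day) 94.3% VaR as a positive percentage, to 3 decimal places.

σ_{10d} = 0.733% × √10 = 2.318%.
VaR = 1.580 × 2.318% = 3.662%.

3.662%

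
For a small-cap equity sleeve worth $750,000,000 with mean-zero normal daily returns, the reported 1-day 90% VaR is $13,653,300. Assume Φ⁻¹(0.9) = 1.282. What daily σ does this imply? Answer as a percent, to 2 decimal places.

1.42%

VaR as a fraction: $13,653,300 / $750,000,000 = 1.820%.
σ = VaR / z = 1.820% / 1.282 = 1.420%.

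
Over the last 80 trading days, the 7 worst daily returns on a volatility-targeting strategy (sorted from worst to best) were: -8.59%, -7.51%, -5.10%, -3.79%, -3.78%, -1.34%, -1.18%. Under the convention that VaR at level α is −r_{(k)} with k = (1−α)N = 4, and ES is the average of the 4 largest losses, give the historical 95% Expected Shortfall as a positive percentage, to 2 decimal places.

The 4 worst returns sum to -24.99%.
ES = −(-24.99%) / 4 = 6.2475% ≈ 6.25%.

6.25%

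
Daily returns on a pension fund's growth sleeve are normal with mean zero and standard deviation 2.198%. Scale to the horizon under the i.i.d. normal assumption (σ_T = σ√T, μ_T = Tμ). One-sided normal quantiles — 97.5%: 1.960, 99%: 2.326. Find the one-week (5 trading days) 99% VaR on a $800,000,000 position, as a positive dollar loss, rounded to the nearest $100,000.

$91,500,000

σ_{5d} = 2.198% × √5 = 4.915%.
VaR = 2.326 × 4.915% = 11.432%.
On $800,000,000: 0.11432 × $800,000,000 = $91,456,000.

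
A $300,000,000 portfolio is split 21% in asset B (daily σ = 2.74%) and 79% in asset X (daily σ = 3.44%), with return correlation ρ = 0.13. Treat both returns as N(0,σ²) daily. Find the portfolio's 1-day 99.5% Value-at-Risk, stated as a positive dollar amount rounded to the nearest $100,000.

σ_p² = 0.21²·2.74² + 0.79²·3.44² + 2·0.13·0.21·0.79·2.74·3.44 = 8.1230 (%²).
σ_p = √8.1230 = 2.850%.
At 99.5%, z = 2.576.
VaR = 2.576 × 2.850% = 7.342%; on $300,000,000 that is $22,026,000.

$22,000,000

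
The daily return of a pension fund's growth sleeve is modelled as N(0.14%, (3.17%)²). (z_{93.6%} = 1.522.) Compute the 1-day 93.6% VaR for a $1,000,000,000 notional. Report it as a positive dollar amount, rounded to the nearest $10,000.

VaR = −μ + z·σ = −(0.14%) + 1.522 × 3.17% = 4.685%.
On $1,000,000,000: 0.04685 × $1,000,000,000 = $46,850,000.

$46,850,000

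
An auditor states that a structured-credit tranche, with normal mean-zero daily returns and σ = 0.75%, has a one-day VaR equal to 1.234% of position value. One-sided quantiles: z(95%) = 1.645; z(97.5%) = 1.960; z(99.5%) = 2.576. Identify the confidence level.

Implied z = VaR/σ = 1.234 / 0.75 = 1.645.
This matches z(95%) = 1.645.

95%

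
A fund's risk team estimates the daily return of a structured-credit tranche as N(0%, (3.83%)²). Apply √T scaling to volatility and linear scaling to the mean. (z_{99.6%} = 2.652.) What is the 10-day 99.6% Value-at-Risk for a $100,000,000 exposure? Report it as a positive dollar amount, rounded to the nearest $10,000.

σ_{10d} = 3.83% × √10 = 12.112%.
VaR = 2.652 × 12.112% = 32.121%.
On $100,000,000: 0.32121 × $100,000,000 = $32,121,000.

$32,120,000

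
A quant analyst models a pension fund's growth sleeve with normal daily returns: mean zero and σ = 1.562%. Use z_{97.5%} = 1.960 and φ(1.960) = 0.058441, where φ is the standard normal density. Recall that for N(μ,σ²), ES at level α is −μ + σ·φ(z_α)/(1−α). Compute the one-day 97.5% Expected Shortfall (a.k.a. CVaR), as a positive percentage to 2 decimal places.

Tail multiplier: φ(z)/(1−α) = 0.058441 / 0.025 = 2.338.
ES = 1.562% × 2.338 = 3.652%.

3.65%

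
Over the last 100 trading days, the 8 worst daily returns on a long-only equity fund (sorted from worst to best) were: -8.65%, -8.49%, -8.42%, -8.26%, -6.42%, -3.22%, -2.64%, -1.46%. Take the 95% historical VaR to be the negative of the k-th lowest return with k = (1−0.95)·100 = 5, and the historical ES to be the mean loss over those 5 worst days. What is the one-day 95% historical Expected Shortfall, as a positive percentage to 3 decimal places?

8.048%

The 5 worst returns sum to -40.24%.
ES = −(-40.24%) / 5 = 8.048%.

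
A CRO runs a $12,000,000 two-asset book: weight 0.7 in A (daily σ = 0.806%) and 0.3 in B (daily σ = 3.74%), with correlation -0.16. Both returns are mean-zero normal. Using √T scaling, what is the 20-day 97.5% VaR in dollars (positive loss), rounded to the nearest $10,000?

$1,230,000

σ_p = √(0.7²·0.806² + 0.3²·3.74² + 2·-0.16·0.7·0.3·0.806·3.74) = 1.172%.
σ_{20d} = 1.172% × √20 = 5.241%.
z(97.5%) = 1.960.
VaR = 1.960 × 5.241% = 10.272%; on $12,000,000 that is $1,232,640.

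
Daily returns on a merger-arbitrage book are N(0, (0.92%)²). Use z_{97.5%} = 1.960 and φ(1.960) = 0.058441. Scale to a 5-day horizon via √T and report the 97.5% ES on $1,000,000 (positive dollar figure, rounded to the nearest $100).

σ_{5d} = 0.92% × √5 = 2.057%.
ES multiplier = φ(z)/(1−α) = 0.058441/0.025 = 2.338.
ES = 2.057% × 2.338 = 4.809%; on $1,000,000: $48,090.

$48,100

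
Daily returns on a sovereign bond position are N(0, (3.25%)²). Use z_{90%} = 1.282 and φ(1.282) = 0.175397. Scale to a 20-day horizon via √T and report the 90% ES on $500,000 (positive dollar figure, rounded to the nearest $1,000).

$127,000

σ_{20d} = 3.25% × √20 = 14.534%.
ES multiplier = φ(z)/(1−α) = 0.175397/0.1 = 1.754.
ES = 14.534% × 1.754 = 25.493%; on $500,000: $127,465.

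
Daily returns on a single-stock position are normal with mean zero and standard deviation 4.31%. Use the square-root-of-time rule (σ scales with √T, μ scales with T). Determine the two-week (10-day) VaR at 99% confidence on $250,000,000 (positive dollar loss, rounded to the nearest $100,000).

At 99%, z = 2.326.
σ_{10d} = 4.31% × √10 = 13.629%.
VaR = 2.326 × 13.629% = 31.701%.
On $250,000,000: 0.31701 × $250,000,000 = $79,252,500.

$79,300,000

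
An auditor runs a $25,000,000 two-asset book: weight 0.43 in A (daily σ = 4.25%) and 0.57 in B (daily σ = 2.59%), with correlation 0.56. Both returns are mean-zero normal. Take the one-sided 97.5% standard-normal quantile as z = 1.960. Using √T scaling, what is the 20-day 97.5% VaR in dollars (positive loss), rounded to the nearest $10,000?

σ_p = √(0.43²·4.25² + 0.57²·2.59² + 2·0.56·0.43·0.57·4.25·2.59) = 2.922%.
σ_{20d} = 2.922% × √20 = 13.068%.
VaR = 1.960 × 13.068% = 25.613%; on $25,000,000 that is $6,403,250.

$6,400,000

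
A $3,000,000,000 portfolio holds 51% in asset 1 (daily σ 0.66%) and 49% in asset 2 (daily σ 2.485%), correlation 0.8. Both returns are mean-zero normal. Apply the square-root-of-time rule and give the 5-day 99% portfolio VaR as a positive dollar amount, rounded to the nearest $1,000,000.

σ_p = √(0.51²·0.66² + 0.49²·2.485² + 2·0.8·0.51·0.49·0.66·2.485) = 1.501%.
σ_{5d} = 1.501% × √5 = 3.356%.
z(99%) = 2.326.
VaR = 2.326 × 3.356% = 7.806%; on $3,000,000,000 that is $234,180,000.

$234,000,000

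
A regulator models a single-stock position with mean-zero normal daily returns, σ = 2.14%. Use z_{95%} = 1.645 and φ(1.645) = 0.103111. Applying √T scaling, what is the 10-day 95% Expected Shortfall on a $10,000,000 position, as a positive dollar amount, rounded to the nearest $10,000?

σ_{10d} = 2.14% × √10 = 6.767%.
ES multiplier = φ(z)/(1−α) = 0.103111/0.05 = 2.062.
ES = 6.767% × 2.062 = 13.954%; on $10,000,000: $1,395,400.

$1,400,000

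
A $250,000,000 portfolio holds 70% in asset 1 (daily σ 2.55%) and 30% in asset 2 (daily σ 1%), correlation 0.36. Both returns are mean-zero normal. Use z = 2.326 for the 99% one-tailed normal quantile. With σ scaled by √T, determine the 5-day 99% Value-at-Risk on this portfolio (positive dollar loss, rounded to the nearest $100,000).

σ_p = √(0.7²·2.55² + 0.3²·1² + 2·0.36·0.7·0.3·2.55·1) = 1.914%.
σ_{5d} = 1.914% × √5 = 4.280%.
VaR = 2.326 × 4.280% = 9.955%; on $250,000,000 that is $24,887,500.

$24,900,000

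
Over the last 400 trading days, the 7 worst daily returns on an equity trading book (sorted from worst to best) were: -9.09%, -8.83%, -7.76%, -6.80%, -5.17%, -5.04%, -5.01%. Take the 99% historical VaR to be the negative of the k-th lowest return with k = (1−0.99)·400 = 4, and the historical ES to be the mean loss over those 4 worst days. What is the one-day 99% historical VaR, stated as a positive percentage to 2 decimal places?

k = 4; the 4th lowest return is -6.80%, so VaR = 6.80%.

6.80%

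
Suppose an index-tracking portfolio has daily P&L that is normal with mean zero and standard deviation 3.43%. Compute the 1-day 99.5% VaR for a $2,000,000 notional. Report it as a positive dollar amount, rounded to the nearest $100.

At 99.5% one-sided, z = 2.576.
VaR = z·σ = 2.576 × 3.43% = 8.836%.
On $2,000,000: 0.08836 × $2,000,000 = $176,720.

$176,700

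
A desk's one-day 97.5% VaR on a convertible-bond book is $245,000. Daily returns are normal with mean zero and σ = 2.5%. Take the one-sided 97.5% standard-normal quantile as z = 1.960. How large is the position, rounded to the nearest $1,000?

VaR as a fraction of value: z·σ = 1.960 × 2.5% = 4.9%.
Position = $245,000 / 0.049 = $5,000,000.

$5,000,000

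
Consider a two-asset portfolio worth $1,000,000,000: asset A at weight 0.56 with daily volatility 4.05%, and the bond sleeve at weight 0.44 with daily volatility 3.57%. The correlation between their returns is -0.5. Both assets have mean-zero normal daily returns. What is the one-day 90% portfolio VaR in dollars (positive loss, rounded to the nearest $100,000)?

σ_p² = 0.56²·4.05² + 0.44²·3.57² + 2·-0.5·0.56·0.44·4.05·3.57 = 4.0487 (%²).
σ_p = √4.0487 = 2.012%.
At 90%, z = 1.282.
VaR = 1.282 × 2.012% = 2.579%; on $1,000,000,000 that is $25,790,000.

$25,800,000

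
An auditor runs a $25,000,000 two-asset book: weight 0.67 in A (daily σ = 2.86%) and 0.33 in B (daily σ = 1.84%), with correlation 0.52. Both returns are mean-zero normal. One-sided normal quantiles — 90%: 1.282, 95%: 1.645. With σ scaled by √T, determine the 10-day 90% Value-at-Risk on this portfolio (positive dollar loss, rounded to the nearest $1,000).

$2,322,000

σ_p = √(0.67²·2.86² + 0.33²·1.84² + 2·0.52·0.67·0.33·2.86·1.84) = 2.291%.
σ_{10d} = 2.291% × √10 = 7.245%.
VaR = 1.282 × 7.245% = 9.288%; on $25,000,000 that is $2,322,000.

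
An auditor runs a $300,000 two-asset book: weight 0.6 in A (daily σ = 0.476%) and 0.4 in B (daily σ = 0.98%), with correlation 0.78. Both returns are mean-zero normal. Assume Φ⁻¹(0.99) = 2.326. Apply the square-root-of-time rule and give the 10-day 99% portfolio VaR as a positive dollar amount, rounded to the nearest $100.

$14,100

σ_p = √(0.6²·0.476² + 0.4²·0.98² + 2·0.78·0.6·0.4·0.476·0.98) = 0.640%.
σ_{10d} = 0.640% × √10 = 2.024%.
VaR = 2.326 × 2.024% = 4.708%; on $300,000 that is $14,124.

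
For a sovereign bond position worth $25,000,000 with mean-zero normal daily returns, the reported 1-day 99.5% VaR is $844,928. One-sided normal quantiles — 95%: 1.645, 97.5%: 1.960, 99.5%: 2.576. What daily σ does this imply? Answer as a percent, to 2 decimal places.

1.31%

VaR as a fraction: $844,928 / $25,000,000 = 3.380%.
σ = VaR / z = 3.380% / 2.576 = 1.312%.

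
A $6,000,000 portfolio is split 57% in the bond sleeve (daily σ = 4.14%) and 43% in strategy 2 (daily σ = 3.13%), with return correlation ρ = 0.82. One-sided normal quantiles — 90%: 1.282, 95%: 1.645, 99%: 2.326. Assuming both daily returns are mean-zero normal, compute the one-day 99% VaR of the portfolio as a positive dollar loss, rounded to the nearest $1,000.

σ_p² = 0.57²·4.14² + 0.43²·3.13² + 2·0.82·0.57·0.43·4.14·3.13 = 12.5888 (%²).
σ_p = √12.5888 = 3.548%.
VaR = 2.326 × 3.548% = 8.253%; on $6,000,000 that is $495,180.

$495,000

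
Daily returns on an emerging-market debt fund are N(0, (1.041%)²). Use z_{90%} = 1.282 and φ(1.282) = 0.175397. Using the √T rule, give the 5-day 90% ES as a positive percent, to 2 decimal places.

σ_{5d} = 1.041% × √5 = 2.328%.
ES multiplier = φ(z)/(1−α) = 0.175397/0.1 = 1.754.
ES = 2.328% × 1.754 = 4.083%.

4.08%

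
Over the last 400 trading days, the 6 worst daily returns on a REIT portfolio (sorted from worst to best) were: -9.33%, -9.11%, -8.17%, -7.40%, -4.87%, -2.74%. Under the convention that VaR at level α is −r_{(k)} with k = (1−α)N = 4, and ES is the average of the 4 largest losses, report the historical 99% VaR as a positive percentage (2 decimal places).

7.40%

k = 4; the 4th lowest return is -7.40%, so VaR = 7.40%.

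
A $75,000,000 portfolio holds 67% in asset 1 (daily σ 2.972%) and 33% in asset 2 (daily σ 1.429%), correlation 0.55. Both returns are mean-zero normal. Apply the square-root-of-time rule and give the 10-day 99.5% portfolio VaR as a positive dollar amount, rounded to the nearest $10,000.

$13,960,000

σ_p = √(0.67²·2.972² + 0.33²·1.429² + 2·0.55·0.67·0.33·2.972·1.429) = 2.285%.
σ_{10d} = 2.285% × √10 = 7.226%.
z(99.5%) = 2.576.
VaR = 2.576 × 7.226% = 18.614%; on $75,000,000 that is $13,960,500.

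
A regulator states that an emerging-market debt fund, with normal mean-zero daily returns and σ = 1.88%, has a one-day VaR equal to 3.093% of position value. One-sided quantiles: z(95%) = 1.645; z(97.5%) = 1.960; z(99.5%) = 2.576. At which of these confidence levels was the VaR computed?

Implied z = VaR/σ = 3.093 / 1.88 = 1.645.
This matches z(95%) = 1.645.

95%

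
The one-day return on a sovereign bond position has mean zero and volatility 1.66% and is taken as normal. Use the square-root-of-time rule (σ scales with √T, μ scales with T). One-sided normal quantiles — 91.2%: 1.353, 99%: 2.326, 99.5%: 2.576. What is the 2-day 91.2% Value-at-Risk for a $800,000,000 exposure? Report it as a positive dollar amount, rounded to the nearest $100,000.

$25,400,000

σ_{2d} = 1.66% × √2 = 2.348%.
VaR = 1.353 × 2.348% = 3.177%.
On $800,000,000: 0.03177 × $800,000,000 = $25,416,000.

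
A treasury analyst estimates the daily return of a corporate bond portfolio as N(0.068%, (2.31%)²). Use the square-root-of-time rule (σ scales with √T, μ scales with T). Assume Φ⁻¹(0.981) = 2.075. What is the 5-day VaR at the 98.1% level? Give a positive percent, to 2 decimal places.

10.38%

σ_{5d} = 2.31% × √5 = 5.165%; μ_{5d} = 5 × 0.068% = 0.340%.
VaR = −(0.340%) + 2.075 × 5.165% = 10.377%.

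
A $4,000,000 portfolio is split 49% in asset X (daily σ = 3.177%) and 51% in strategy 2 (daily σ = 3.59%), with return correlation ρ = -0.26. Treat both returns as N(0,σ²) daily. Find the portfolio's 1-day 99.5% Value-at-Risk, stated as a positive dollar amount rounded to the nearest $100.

σ_p² = 0.49²·3.177² + 0.51²·3.59² + 2·-0.26·0.49·0.51·3.177·3.59 = 4.2935 (%²).
σ_p = √4.2935 = 2.072%.
At 99.5%, z = 2.576.
VaR = 2.576 × 2.072% = 5.337%; on $4,000,000 that is $213,480.

$213,500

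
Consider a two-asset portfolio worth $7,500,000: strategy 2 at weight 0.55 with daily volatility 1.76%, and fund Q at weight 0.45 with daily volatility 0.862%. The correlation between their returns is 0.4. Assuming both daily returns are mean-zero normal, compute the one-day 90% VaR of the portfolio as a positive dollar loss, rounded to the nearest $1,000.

$113,000

σ_p² = 0.55²·1.76² + 0.45²·0.862² + 2·0.4·0.55·0.45·1.76·0.862 = 1.3879 (%²).
σ_p = √1.3879 = 1.178%.
At 90%, z = 1.282.
VaR = 1.282 × 1.178% = 1.510%; on $7,500,000 that is $113,250.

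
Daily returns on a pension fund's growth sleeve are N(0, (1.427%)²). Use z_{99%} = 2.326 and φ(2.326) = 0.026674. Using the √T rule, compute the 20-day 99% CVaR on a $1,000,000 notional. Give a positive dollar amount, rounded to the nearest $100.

σ_{20d} = 1.427% × √20 = 6.382%.
ES multiplier = φ(z)/(1−α) = 0.026674/0.01 = 2.667.
ES = 6.382% × 2.667 = 17.021%; on $1,000,000: $170,210.

$170,200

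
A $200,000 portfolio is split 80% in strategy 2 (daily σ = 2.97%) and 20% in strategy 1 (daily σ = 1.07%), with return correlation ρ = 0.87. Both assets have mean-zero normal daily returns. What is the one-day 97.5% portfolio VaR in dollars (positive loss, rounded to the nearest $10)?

σ_p² = 0.8²·2.97² + 0.2²·1.07² + 2·0.87·0.8·0.2·2.97·1.07 = 6.5759 (%²).
σ_p = √6.5759 = 2.564%.
At 97.5%, z = 1.960.
VaR = 1.960 × 2.564% = 5.025%; on $200,000 that is $10,050.

$10,050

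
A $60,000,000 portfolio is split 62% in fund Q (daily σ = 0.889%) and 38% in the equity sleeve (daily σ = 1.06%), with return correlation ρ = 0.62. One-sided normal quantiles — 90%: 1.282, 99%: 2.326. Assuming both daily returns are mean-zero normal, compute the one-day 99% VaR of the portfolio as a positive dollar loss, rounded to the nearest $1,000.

σ_p² = 0.62²·0.889² + 0.38²·1.06² + 2·0.62·0.62·0.38·0.889·1.06 = 0.7413 (%²).
σ_p = √0.7413 = 0.861%.
VaR = 2.326 × 0.861% = 2.003%; on $60,000,000 that is $1,201,800.

$1,202,000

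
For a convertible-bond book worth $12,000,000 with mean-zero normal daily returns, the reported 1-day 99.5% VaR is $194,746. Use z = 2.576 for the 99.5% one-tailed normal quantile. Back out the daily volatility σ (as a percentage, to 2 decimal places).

VaR as a fraction: $194,746 / $12,000,000 = 1.623%.
σ = VaR / z = 1.623% / 2.576 = 0.630%.

0.63%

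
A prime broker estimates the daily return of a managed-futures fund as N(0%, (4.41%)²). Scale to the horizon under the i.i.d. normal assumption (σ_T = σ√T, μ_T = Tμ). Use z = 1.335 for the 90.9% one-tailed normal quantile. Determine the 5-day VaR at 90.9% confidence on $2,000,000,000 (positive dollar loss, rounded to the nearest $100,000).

σ_{5d} = 4.41% × √5 = 9.861%.
VaR = 1.335 × 9.861% = 13.164%.
On $2,000,000,000: 0.13164 × $2,000,000,000 = $263,280,000.

$263,300,000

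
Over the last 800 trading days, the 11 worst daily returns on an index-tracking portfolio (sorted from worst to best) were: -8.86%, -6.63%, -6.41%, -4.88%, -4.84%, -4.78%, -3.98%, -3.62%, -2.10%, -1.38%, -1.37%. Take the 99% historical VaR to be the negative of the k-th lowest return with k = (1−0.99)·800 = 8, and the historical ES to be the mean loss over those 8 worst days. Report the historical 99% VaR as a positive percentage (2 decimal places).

k = 8; the 8th lowest return is -3.62%, so VaR = 3.62%.

3.62%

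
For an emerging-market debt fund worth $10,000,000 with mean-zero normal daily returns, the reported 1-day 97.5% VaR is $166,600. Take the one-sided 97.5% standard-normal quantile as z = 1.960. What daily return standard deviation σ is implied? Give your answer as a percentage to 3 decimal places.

0.850%

VaR as a fraction: $166,600 / $10,000,000 = 1.666%.
σ = VaR / z = 1.666% / 1.960 = 0.850%.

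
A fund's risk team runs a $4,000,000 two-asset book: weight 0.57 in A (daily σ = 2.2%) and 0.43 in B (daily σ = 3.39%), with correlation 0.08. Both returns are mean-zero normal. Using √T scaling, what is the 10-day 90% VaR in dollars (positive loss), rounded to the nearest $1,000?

$324,000

σ_p = √(0.57²·2.2² + 0.43²·3.39² + 2·0.08·0.57·0.43·2.2·3.39) = 1.997%.
σ_{10d} = 1.997% × √10 = 6.315%.
z(90%) = 1.282.
VaR = 1.282 × 6.315% = 8.096%; on $4,000,000 that is $323,840.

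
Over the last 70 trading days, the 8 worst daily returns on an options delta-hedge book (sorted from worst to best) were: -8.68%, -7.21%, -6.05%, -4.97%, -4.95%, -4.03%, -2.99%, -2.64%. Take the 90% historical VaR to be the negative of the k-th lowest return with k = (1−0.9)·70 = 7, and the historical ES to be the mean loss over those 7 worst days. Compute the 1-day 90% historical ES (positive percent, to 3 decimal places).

The 7 worst returns sum to -38.88%.
ES = −(-38.88%) / 7 = 5.5542…% ≈ 5.554%.

5.554%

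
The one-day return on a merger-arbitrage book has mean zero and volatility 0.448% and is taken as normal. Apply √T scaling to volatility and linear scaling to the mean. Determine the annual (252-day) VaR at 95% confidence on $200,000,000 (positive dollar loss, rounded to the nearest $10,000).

$23,400,000

At 95%, z = 1.645.
σ_{252d} = 0.448% × √252 = 7.112%.
VaR = 1.645 × 7.112% = 11.699%.
On $200,000,000: 0.11699 × $200,000,000 = $23,398,000.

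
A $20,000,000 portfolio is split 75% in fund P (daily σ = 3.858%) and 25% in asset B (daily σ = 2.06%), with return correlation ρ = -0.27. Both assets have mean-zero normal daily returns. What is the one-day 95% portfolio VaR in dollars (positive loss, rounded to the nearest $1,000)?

σ_p² = 0.75²·3.858² + 0.25²·2.06² + 2·-0.27·0.75·0.25·3.858·2.06 = 7.8329 (%²).
σ_p = √7.8329 = 2.799%.
At 95%, z = 1.645.
VaR = 1.645 × 2.799% = 4.604%; on $20,000,000 that is $920,800.

$921,000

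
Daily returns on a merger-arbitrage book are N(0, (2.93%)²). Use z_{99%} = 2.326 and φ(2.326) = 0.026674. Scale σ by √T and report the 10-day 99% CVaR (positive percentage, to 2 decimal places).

σ_{10d} = 2.93% × √10 = 9.265%.
ES multiplier = φ(z)/(1−α) = 0.026674/0.01 = 2.667.
ES = 9.265% × 2.667 = 24.710%.

24.71%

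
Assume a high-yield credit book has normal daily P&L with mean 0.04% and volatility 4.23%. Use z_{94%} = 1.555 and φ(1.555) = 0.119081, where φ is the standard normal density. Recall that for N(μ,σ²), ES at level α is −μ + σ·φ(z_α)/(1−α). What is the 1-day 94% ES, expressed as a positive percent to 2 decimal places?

Tail multiplier: φ(z)/(1−α) = 0.119081 / 0.06 = 1.985.
ES = −(0.04%) + 4.23% × 1.985 = 8.357%.

8.36%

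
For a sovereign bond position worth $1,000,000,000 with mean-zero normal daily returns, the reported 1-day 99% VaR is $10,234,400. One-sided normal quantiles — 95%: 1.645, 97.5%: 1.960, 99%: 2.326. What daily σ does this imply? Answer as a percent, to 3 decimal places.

VaR as a fraction: $10,234,400 / $1,000,000,000 = 1.023%.
σ = VaR / z = 1.023% / 2.326 = 0.440%.

0.440%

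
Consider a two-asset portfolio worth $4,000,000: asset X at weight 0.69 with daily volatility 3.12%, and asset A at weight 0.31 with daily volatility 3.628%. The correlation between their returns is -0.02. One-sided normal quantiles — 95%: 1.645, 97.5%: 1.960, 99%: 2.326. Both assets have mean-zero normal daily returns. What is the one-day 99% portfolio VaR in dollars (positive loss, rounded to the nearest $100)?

σ_p² = 0.69²·3.12² + 0.31²·3.628² + 2·-0.02·0.69·0.31·3.12·3.628 = 5.8026 (%²).
σ_p = √5.8026 = 2.409%.
VaR = 2.326 × 2.409% = 5.603%; on $4,000,000 that is $224,120.

$224,100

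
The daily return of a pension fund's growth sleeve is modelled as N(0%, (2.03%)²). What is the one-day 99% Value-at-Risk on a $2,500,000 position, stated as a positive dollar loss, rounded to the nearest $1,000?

At 99% one-sided, z = 2.326.
VaR = z·σ = 2.326 × 2.03% = 4.722%.
On $2,500,000: 0.04722 × $2,500,000 = $118,050.

$118,000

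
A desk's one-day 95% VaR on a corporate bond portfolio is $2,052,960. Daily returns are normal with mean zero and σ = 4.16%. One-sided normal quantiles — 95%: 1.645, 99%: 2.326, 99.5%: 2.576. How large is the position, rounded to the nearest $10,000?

$30,000,000

VaR as a fraction of value: z·σ = 1.645 × 4.16% = 6.8432%.
Position = $2,052,960 / 0.068432 = $30,000,000.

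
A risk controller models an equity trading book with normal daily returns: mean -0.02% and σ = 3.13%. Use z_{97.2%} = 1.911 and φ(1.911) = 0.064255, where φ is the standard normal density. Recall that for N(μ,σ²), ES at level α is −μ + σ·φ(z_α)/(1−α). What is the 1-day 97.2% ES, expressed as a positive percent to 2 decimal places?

Tail multiplier: φ(z)/(1−α) = 0.064255 / 0.028 = 2.295.
ES = −(-0.02%) + 3.13% × 2.295 = 7.203%.

7.20%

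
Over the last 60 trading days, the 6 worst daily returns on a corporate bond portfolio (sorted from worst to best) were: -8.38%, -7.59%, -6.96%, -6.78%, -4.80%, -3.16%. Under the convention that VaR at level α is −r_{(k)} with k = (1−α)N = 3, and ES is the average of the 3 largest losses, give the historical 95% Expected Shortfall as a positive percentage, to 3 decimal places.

The 3 worst returns sum to -22.93%.
ES = −(-22.93%) / 3 = 7.6433…% ≈ 7.643%.

7.643%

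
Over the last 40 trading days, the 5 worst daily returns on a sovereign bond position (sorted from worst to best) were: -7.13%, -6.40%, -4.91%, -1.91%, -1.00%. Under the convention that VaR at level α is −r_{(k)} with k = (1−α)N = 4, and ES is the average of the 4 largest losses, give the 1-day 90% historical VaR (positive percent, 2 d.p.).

k = 4; the 4th lowest return is -1.91%, so VaR = 1.91%.

1.91%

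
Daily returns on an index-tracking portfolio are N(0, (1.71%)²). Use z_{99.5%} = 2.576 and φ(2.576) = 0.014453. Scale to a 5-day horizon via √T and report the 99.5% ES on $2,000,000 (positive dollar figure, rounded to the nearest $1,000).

$221,000

σ_{5d} = 1.71% × √5 = 3.824%.
ES multiplier = φ(z)/(1−α) = 0.014453/0.005 = 2.891.
ES = 3.824% × 2.891 = 11.055%; on $2,000,000: $221,100.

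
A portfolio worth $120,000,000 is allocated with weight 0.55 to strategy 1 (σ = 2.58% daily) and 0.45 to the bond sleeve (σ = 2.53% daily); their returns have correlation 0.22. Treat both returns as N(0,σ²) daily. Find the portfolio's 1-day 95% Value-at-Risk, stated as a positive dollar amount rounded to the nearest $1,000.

$3,958,000

σ_p² = 0.55²·2.58² + 0.45²·2.53² + 2·0.22·0.55·0.45·2.58·2.53 = 4.0206 (%²).
σ_p = √4.0206 = 2.005%.
At 95%, z = 1.645.
VaR = 1.645 × 2.005% = 3.298%; on $120,000,000 that is $3,957,600.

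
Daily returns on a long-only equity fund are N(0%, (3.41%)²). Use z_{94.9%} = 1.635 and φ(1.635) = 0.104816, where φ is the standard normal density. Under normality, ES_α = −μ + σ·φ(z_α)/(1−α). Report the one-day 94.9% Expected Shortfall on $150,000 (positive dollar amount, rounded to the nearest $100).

Tail multiplier: φ(z)/(1−α) = 0.104816 / 0.051 = 2.055.
ES = 3.41% × 2.055 = 7.008%.
On $150,000: 0.07008 × $150,000 = $10,512.

$10,500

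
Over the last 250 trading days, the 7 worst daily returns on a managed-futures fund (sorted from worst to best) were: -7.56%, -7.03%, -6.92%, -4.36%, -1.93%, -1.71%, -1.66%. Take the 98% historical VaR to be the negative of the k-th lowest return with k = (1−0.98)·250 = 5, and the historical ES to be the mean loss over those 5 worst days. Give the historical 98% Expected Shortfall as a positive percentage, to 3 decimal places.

5.560%

The 5 worst returns sum to -27.80%.
ES = −(-27.80%) / 5 = 5.56% ≈ 5.560%.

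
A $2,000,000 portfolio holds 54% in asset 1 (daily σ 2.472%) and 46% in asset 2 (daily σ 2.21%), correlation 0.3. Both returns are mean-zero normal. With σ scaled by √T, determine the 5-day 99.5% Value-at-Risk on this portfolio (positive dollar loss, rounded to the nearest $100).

$219,500

σ_p = √(0.54²·2.472² + 0.46²·2.21² + 2·0.3·0.54·0.46·2.472·2.21) = 1.905%.
σ_{5d} = 1.905% × √5 = 4.260%.
z(99.5%) = 2.576.
VaR = 2.576 × 4.260% = 10.974%; on $2,000,000 that is $219,480.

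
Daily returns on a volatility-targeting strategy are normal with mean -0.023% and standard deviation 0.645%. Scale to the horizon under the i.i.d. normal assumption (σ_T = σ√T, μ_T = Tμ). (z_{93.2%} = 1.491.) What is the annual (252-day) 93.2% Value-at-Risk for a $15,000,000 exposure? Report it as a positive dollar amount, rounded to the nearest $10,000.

$3,160,000

σ_{252d} = 0.645% × √252 = 10.239%; μ_{252d} = 252 × -0.023% = -5.796%.
VaR = −(-5.796%) + 1.491 × 10.239% = 21.062%.
On $15,000,000: 0.21062 × $15,000,000 = $3,159,300.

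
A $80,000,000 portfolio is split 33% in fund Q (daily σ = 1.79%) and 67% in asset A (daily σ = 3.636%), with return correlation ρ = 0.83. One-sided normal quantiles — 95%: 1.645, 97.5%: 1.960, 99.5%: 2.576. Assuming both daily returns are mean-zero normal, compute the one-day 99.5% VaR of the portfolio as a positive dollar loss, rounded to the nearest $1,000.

σ_p² = 0.33²·1.79² + 0.67²·3.636² + 2·0.83·0.33·0.67·1.79·3.636 = 8.6724 (%²).
σ_p = √8.6724 = 2.945%.
VaR = 2.576 × 2.945% = 7.586%; on $80,000,000 that is $6,068,800.

$6,069,000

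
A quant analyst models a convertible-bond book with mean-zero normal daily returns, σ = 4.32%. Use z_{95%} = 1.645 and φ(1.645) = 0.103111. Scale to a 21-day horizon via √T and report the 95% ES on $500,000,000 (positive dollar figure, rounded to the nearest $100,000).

σ_{21d} = 4.32% × √21 = 19.797%.
ES multiplier = φ(z)/(1−α) = 0.103111/0.05 = 2.062.
ES = 19.797% × 2.062 = 40.821%; on $500,000,000: $204,105,000.

$204,100,000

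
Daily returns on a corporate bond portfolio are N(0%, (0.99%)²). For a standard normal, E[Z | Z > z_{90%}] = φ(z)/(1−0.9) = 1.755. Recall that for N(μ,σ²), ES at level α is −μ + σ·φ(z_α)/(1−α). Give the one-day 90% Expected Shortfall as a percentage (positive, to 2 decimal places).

1.74%

ES = 0.99% × 1.755 = 1.737%.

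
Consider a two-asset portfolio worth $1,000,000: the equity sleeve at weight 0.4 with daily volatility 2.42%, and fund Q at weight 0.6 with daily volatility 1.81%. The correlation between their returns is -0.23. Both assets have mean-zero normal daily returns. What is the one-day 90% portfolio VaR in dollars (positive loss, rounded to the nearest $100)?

$16,400

σ_p² = 0.4²·2.42² + 0.6²·1.81² + 2·-0.23·0.4·0.6·2.42·1.81 = 1.6328 (%²).
σ_p = √1.6328 = 1.278%.
At 90%, z = 1.282.
VaR = 1.282 × 1.278% = 1.638%; on $1,000,000 that is $16,380.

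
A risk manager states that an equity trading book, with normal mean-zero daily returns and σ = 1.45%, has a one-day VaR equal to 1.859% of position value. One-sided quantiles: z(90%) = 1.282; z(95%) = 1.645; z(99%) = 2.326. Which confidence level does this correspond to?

90%

Implied z = VaR/σ = 1.859 / 1.45 = 1.282.
This matches z(90%) = 1.282.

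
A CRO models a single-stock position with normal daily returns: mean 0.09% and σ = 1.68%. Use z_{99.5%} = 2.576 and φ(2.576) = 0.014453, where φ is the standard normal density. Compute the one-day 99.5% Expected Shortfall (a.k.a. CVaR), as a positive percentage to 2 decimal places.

4.77%

Tail multiplier: φ(z)/(1−α) = 0.014453 / 0.005 = 2.891.
ES = −(0.09%) + 1.68% × 2.891 = 4.767%.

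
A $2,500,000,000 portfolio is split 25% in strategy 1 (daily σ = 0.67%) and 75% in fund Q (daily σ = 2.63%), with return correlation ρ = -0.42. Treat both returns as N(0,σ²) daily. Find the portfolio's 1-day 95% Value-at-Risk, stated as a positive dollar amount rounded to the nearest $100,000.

$78,500,000

σ_p² = 0.25²·0.67² + 0.75²·2.63² + 2·-0.42·0.25·0.75·0.67·2.63 = 3.6413 (%²).
σ_p = √3.6413 = 1.908%.
At 95%, z = 1.645.
VaR = 1.645 × 1.908% = 3.139%; on $2,500,000,000 that is $78,475,000.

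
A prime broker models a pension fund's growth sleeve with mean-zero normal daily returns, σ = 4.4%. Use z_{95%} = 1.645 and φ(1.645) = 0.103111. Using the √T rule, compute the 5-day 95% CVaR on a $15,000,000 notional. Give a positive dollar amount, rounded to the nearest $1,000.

σ_{5d} = 4.4% × √5 = 9.839%.
ES multiplier = φ(z)/(1−α) = 0.103111/0.05 = 2.062.
ES = 9.839% × 2.062 = 20.288%; on $15,000,000: $3,043,200.

$3,043,000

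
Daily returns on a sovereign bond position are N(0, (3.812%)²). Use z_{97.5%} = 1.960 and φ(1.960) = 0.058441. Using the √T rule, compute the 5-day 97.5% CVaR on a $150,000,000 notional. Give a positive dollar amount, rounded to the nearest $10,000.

σ_{5d} = 3.812% × √5 = 8.524%.
ES multiplier = φ(z)/(1−α) = 0.058441/0.025 = 2.338.
ES = 8.524% × 2.338 = 19.929%; on $150,000,000: $29,893,500.

$29,890,000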